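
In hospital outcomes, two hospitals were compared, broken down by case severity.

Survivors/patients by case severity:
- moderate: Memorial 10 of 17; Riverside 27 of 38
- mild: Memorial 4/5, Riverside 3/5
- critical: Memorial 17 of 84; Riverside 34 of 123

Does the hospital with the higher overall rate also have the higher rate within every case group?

Moderate: Memorial 10/17 = 58.8%, Riverside 27/38 = 71.1% → Riverside
Mild: Memorial 4/5 = 80.0%, Riverside 3/5 = 60.0% → Memorial
Critical: Memorial 17/84 = 20.2%, Riverside 34/123 = 27.6% → Riverside
Overall: Memorial 31/106 = 29.2%, Riverside 64/166 = 38.6% → Riverside
Neither sweeps: Memorial wins 1 of 3 groups, Riverside wins 2. Riverside wins overall but not every group — no Simpson reversal.

No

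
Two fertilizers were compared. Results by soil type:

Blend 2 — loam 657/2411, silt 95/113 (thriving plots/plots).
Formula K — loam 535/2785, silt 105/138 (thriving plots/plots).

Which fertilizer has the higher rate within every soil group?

Loam: Blend 2 657/2411 = 27.3%, Formula K 535/2785 = 19.2% → Blend 2
Silt: Blend 2 95/113 = 84.1%, Formula K 105/138 = 76.1% → Blend 2
Blend 2 has the higher rate in both groups.

Blend 2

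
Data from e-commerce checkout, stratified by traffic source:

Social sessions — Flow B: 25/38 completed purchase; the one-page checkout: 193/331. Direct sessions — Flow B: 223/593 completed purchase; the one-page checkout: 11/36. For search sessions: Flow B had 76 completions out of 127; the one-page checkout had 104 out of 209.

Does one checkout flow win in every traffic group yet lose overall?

Yes

Social: Flow B 25/38 = 65.8%, the one-page checkout 193/331 = 58.3% → Flow B
Direct: Flow B 223/593 = 37.6%, the one-page checkout 11/36 = 30.6% → Flow B
Search: Flow B 76/127 = 59.8%, the one-page checkout 104/209 = 49.8% → Flow B
Overall: Flow B 324/758 = 42.7%, the one-page checkout 308/576 = 53.5% → the one-page checkout
Flow B wins each traffic group but the one-page checkout wins overall — the comparison reverses. Flow B's sessions skew toward direct, which has a lower base rate.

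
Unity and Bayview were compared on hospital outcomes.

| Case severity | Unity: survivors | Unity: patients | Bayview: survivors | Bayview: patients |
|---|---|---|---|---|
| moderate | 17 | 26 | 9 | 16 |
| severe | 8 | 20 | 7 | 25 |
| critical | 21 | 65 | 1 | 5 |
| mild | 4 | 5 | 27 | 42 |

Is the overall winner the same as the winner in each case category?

Moderate: Unity 17/26 = 65.4%, Bayview 9/16 = 56.2% → Unity
Severe: Unity 8/20 = 40.0%, Bayview 7/25 = 28.0% → Unity
Critical: Unity 21/65 = 32.3%, Bayview 1/5 = 20.0% → Unity
Mild: Unity 4/5 = 80.0%, Bayview 27/42 = 64.3% → Unity
Overall: Unity 50/116 = 43.1%, Bayview 44/88 = 50.0% → Bayview
Unity wins each case group but Bayview wins overall — the comparison reverses. Unity's patients skew toward critical, which has a lower base rate.

No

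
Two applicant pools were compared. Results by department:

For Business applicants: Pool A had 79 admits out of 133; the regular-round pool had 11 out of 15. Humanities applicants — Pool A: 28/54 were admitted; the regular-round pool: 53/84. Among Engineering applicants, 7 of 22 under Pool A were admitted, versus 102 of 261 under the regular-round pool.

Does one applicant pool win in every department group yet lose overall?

Business: Pool A 79/133 = 59.4%, the regular-round pool 11/15 = 73.3% → the regular-round pool
Humanities: Pool A 28/54 = 51.9%, the regular-round pool 53/84 = 63.1% → the regular-round pool
Engineering: Pool A 7/22 = 31.8%, the regular-round pool 102/261 = 39.1% → the regular-round pool
Overall: Pool A 114/209 = 54.5%, the regular-round pool 166/360 = 46.1% → Pool A
The regular-round pool wins each department group but Pool A wins overall — the comparison reverses. The regular-round pool's applicants skew toward Engineering, which has a lower base rate.

Yes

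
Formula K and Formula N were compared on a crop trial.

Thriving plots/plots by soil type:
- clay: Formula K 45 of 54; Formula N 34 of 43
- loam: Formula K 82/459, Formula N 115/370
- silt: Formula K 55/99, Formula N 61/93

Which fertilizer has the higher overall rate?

Formula N

Clay: Formula K 45/54 = 83.3%, Formula N 34/43 = 79.1% → Formula K
Loam: Formula K 82/459 = 17.9%, Formula N 115/370 = 31.1% → Formula N
Silt: Formula K 55/99 = 55.6%, Formula N 61/93 = 65.6% → Formula N
Overall: Formula K 182/612 = 29.7%, Formula N 210/506 = 41.5% → Formula N
(Neither sweeps every soil group, but Formula N has the higher pooled rate.)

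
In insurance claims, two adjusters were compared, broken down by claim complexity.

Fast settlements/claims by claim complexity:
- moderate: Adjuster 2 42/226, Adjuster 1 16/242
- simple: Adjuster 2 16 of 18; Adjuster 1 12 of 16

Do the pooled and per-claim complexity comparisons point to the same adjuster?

Yes

Moderate: Adjuster 2 42/226 = 18.6%, Adjuster 1 16/242 = 6.6% → Adjuster 2
Simple: Adjuster 2 16/18 = 88.9%, Adjuster 1 12/16 = 75.0% → Adjuster 2
Overall: Adjuster 2 58/244 = 23.8%, Adjuster 1 28/258 = 10.9% → Adjuster 2
Adjuster 2 wins overall and in every claim group — no reversal.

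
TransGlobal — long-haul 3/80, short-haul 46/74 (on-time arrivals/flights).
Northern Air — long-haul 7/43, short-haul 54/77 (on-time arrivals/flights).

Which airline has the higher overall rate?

Northern Air

Long-haul: TransGlobal 3/80 = 3.8%, Northern Air 7/43 = 16.3% → Northern Air
Short-haul: TransGlobal 46/74 = 62.2%, Northern Air 54/77 = 70.1% → Northern Air
Overall: TransGlobal 49/154 = 31.8%, Northern Air 61/120 = 50.8% → Northern Air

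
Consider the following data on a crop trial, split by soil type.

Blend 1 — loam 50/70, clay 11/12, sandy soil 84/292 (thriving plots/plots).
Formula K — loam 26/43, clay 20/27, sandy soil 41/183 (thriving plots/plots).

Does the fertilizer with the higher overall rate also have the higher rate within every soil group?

Loam: Blend 1 50/70 = 71.4%, Formula K 26/43 = 60.5% → Blend 1
Clay: Blend 1 11/12 = 91.7%, Formula K 20/27 = 74.1% → Blend 1
Sandy soil: Blend 1 84/292 = 28.8%, Formula K 41/183 = 22.4% → Blend 1
Overall: Blend 1 145/374 = 38.8%, Formula K 87/253 = 34.4% → Blend 1
Blend 1 wins overall and in every soil group — no reversal.

Yes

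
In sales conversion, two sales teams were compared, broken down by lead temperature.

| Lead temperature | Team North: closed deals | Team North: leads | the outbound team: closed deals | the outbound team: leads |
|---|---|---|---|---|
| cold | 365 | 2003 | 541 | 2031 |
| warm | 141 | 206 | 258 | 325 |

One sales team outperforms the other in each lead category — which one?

Cold: Team North 365/2003 = 18.2%, the outbound team 541/2031 = 26.6% → the outbound team
Warm: Team North 141/206 = 68.4%, the outbound team 258/325 = 79.4% → the outbound team
The outbound team has the higher rate in both groups.

the outbound team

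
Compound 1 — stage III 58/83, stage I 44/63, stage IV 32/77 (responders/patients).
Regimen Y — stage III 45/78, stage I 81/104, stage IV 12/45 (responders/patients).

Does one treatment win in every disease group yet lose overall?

Stage III: Compound 1 58/83 = 69.9%, Regimen Y 45/78 = 57.7% → Compound 1
Stage I: Compound 1 44/63 = 69.8%, Regimen Y 81/104 = 77.9% → Regimen Y
Stage IV: Compound 1 32/77 = 41.6%, Regimen Y 12/45 = 26.7% → Compound 1
Overall: Compound 1 134/223 = 60.1%, Regimen Y 138/227 = 60.8% → Regimen Y
Neither sweeps: Compound 1 wins 2 of 3 groups, Regimen Y wins 1. Regimen Y wins overall but not every group — no Simpson reversal.

No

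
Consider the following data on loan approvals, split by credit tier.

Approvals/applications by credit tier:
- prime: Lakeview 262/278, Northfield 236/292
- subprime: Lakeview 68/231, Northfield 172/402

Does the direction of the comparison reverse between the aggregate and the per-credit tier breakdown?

No

Prime: Lakeview 262/278 = 94.2%, Northfield 236/292 = 80.8% → Lakeview
Subprime: Lakeview 68/231 = 29.4%, Northfield 172/402 = 42.8% → Northfield
Overall: Lakeview 330/509 = 64.8%, Northfield 408/694 = 58.8% → Lakeview
Neither sweeps: Lakeview wins 1 of 2 groups, Northfield wins 1. Lakeview wins overall but not every group — no Simpson reversal.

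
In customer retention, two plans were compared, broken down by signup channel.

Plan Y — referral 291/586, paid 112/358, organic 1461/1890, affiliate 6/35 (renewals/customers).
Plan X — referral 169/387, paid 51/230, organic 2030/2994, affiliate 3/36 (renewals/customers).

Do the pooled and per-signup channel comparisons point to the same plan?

Yes

Referral: Plan Y 291/586 = 49.7%, Plan X 169/387 = 43.7% → Plan Y
Paid: Plan Y 112/358 = 31.3%, Plan X 51/230 = 22.2% → Plan Y
Organic: Plan Y 1461/1890 = 77.3%, Plan X 2030/2994 = 67.8% → Plan Y
Affiliate: Plan Y 6/35 = 17.1%, Plan X 3/36 = 8.3% → Plan Y
Overall: Plan Y 1870/2869 = 65.2%, Plan X 2253/3647 = 61.8% → Plan Y
Plan Y wins overall and in every signup group — no reversal.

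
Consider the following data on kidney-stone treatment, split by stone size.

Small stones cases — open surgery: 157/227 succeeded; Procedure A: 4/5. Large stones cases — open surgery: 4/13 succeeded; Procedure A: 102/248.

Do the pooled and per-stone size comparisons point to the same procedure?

Small stones: open surgery 157/227 = 69.2%, Procedure A 4/5 = 80.0% → Procedure A
Large stones: open surgery 4/13 = 30.8%, Procedure A 102/248 = 41.1% → Procedure A
Overall: open surgery 161/240 = 67.1%, Procedure A 106/253 = 41.9% → open surgery
Procedure A wins each stone group but open surgery wins overall — the comparison reverses. Procedure A's cases skew toward large stones, which has a lower base rate.

No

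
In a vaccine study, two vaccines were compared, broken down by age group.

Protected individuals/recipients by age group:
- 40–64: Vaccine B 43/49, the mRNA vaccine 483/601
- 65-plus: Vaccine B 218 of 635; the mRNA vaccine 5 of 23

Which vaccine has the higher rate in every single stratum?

40–64: Vaccine B 43/49 = 87.8%, the mRNA vaccine 483/601 = 80.4% → Vaccine B
65-plus: Vaccine B 218/635 = 34.3%, the mRNA vaccine 5/23 = 21.7% → Vaccine B
Vaccine B has the higher rate in both groups.

Vaccine B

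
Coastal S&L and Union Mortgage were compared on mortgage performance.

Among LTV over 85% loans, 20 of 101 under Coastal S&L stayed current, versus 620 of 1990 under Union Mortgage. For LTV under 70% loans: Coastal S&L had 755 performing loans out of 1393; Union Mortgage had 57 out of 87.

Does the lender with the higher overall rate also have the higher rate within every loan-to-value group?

LTV over 85%: Coastal S&L 20/101 = 19.8%, Union Mortgage 620/1990 = 31.2% → Union Mortgage
LTV under 70%: Coastal S&L 755/1393 = 54.2%, Union Mortgage 57/87 = 65.5% → Union Mortgage
Overall: Coastal S&L 775/1494 = 51.9%, Union Mortgage 677/2077 = 32.6% → Coastal S&L
Union Mortgage wins each loan-to-value group but Coastal S&L wins overall — the comparison reverses. Union Mortgage's loans skew toward LTV over 85%, which has a lower base rate.

No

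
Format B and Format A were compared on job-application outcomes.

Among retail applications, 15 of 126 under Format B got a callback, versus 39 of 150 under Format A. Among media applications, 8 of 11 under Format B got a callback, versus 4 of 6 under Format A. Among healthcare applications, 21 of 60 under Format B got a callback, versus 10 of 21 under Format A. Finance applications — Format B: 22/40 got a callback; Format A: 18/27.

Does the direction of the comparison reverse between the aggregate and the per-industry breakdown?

Retail: Format B 15/126 = 11.9%, Format A 39/150 = 26.0% → Format A
Media: Format B 8/11 = 72.7%, Format A 4/6 = 66.7% → Format B
Healthcare: Format B 21/60 = 35.0%, Format A 10/21 = 47.6% → Format A
Finance: Format B 22/40 = 55.0%, Format A 18/27 = 66.7% → Format A
Overall: Format B 66/237 = 27.8%, Format A 71/204 = 34.8% → Format A
Neither sweeps: Format B wins 1 of 4 groups, Format A wins 3. Format A wins overall but not every group — no Simpson reversal.

No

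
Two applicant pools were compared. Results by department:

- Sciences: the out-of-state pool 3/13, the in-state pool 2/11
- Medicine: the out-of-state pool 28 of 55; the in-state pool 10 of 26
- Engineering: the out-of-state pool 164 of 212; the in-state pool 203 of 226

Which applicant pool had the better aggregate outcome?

Sciences: the out-of-state pool 3/13 = 23.1%, the in-state pool 2/11 = 18.2% → the out-of-state pool
Medicine: the out-of-state pool 28/55 = 50.9%, the in-state pool 10/26 = 38.5% → the out-of-state pool
Engineering: the out-of-state pool 164/212 = 77.4%, the in-state pool 203/226 = 89.8% → the in-state pool
Overall: the out-of-state pool 195/280 = 69.6%, the in-state pool 215/263 = 81.7% → the in-state pool
(Neither sweeps every department group, but the in-state pool has the higher pooled rate.)

the in-state pool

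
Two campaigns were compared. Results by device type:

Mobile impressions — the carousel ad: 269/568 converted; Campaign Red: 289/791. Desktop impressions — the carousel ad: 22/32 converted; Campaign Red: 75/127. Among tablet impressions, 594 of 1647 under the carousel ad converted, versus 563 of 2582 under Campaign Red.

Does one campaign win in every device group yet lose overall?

No

Mobile: the carousel ad 269/568 = 47.4%, Campaign Red 289/791 = 36.5% → the carousel ad
Desktop: the carousel ad 22/32 = 68.8%, Campaign Red 75/127 = 59.1% → the carousel ad
Tablet: the carousel ad 594/1647 = 36.1%, Campaign Red 563/2582 = 21.8% → the carousel ad
Overall: the carousel ad 885/2247 = 39.4%, Campaign Red 927/3500 = 26.5% → the carousel ad
The carousel ad wins overall and in every device group — no reversal.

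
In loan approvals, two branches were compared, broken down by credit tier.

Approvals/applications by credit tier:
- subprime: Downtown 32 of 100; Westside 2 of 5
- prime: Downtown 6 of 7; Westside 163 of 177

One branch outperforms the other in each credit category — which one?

Subprime: Downtown 32/100 = 32.0%, Westside 2/5 = 40.0% → Westside
Prime: Downtown 6/7 = 85.7%, Westside 163/177 = 92.1% → Westside
Westside has the higher rate in both groups.

Westside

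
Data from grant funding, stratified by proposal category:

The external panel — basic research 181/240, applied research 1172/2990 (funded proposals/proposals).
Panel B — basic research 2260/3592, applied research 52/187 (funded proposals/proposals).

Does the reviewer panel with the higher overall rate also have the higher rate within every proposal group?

No

Basic research: the external panel 181/240 = 75.4%, Panel B 2260/3592 = 62.9% → the external panel
Applied research: the external panel 1172/2990 = 39.2%, Panel B 52/187 = 27.8% → the external panel
Overall: the external panel 1353/3230 = 41.9%, Panel B 2312/3779 = 61.2% → Panel B
The external panel wins each proposal group but Panel B wins overall — the comparison reverses. The external panel's proposals skew toward applied research, which has a lower base rate.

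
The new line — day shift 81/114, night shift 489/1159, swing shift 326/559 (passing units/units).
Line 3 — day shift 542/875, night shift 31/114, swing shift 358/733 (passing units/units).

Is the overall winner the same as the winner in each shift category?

Day shift: the new line 81/114 = 71.1%, Line 3 542/875 = 61.9% → the new line
Night shift: the new line 489/1159 = 42.2%, Line 3 31/114 = 27.2% → the new line
Swing shift: the new line 326/559 = 58.3%, Line 3 358/733 = 48.8% → the new line
Overall: the new line 896/1832 = 48.9%, Line 3 931/1722 = 54.1% → Line 3
The new line wins each shift group but Line 3 wins overall — the comparison reverses. The new line's units skew toward night shift, which has a lower base rate.

No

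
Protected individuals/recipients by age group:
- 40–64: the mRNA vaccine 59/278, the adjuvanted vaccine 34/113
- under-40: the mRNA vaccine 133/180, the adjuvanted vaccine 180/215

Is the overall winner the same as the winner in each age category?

Yes

40–64: the mRNA vaccine 59/278 = 21.2%, the adjuvanted vaccine 34/113 = 30.1% → the adjuvanted vaccine
Under-40: the mRNA vaccine 133/180 = 73.9%, the adjuvanted vaccine 180/215 = 83.7% → the adjuvanted vaccine
Overall: the mRNA vaccine 192/458 = 41.9%, the adjuvanted vaccine 214/328 = 65.2% → the adjuvanted vaccine
The adjuvanted vaccine wins overall and in every age group — no reversal.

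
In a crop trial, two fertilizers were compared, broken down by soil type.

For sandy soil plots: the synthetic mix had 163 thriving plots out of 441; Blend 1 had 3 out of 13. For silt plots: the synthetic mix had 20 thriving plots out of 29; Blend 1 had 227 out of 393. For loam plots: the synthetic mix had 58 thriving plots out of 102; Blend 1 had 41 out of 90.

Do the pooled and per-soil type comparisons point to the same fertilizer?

Sandy soil: the synthetic mix 163/441 = 37.0%, Blend 1 3/13 = 23.1% → the synthetic mix
Silt: the synthetic mix 20/29 = 69.0%, Blend 1 227/393 = 57.8% → the synthetic mix
Loam: the synthetic mix 58/102 = 56.9%, Blend 1 41/90 = 45.6% → the synthetic mix
Overall: the synthetic mix 241/572 = 42.1%, Blend 1 271/496 = 54.6% → Blend 1
The synthetic mix wins each soil group but Blend 1 wins overall — the comparison reverses. The synthetic mix's plots skew toward sandy soil, which has a lower base rate.

No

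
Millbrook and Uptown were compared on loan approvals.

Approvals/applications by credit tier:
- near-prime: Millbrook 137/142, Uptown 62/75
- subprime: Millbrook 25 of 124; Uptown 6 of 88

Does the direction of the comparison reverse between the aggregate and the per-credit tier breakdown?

No

Near-prime: Millbrook 137/142 = 96.5%, Uptown 62/75 = 82.7% → Millbrook
Subprime: Millbrook 25/124 = 20.2%, Uptown 6/88 = 6.8% → Millbrook
Overall: Millbrook 162/266 = 60.9%, Uptown 68/163 = 41.7% → Millbrook
Millbrook wins overall and in every credit group — no reversal.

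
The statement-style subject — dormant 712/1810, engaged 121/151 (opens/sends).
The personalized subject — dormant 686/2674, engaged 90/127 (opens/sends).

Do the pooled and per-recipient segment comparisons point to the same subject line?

Dormant: the statement-style subject 712/1810 = 39.3%, the personalized subject 686/2674 = 25.7% → the statement-style subject
Engaged: the statement-style subject 121/151 = 80.1%, the personalized subject 90/127 = 70.9% → the statement-style subject
Overall: the statement-style subject 833/1961 = 42.5%, the personalized subject 776/2801 = 27.7% → the statement-style subject
The statement-style subject wins overall and in every recipient group — no reversal.

Yes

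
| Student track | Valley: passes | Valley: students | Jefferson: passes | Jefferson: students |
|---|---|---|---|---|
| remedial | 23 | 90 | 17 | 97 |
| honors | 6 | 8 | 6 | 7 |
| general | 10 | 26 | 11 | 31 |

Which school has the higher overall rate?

Valley

Remedial: Valley 23/90 = 25.6%, Jefferson 17/97 = 17.5% → Valley
Honors: Valley 6/8 = 75.0%, Jefferson 6/7 = 85.7% → Jefferson
General: Valley 10/26 = 38.5%, Jefferson 11/31 = 35.5% → Valley
Overall: Valley 39/124 = 31.5%, Jefferson 34/135 = 25.2% → Valley
(Neither sweeps every student group, but Valley has the higher pooled rate.)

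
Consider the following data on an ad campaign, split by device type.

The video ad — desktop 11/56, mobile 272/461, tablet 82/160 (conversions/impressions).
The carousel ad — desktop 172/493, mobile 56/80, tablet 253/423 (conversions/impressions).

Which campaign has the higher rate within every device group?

Desktop: the video ad 11/56 = 19.6%, the carousel ad 172/493 = 34.9% → the carousel ad
Mobile: the video ad 272/461 = 59.0%, the carousel ad 56/80 = 70.0% → the carousel ad
Tablet: the video ad 82/160 = 51.2%, the carousel ad 253/423 = 59.8% → the carousel ad
The carousel ad has the higher rate in all 3 groups.

the carousel ad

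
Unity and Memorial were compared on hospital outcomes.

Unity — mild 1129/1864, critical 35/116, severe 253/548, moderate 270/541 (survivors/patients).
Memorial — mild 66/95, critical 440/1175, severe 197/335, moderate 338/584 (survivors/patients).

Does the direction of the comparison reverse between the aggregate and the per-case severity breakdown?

Yes

Mild: Unity 1129/1864 = 60.6%, Memorial 66/95 = 69.5% → Memorial
Critical: Unity 35/116 = 30.2%, Memorial 440/1175 = 37.4% → Memorial
Severe: Unity 253/548 = 46.2%, Memorial 197/335 = 58.8% → Memorial
Moderate: Unity 270/541 = 49.9%, Memorial 338/584 = 57.9% → Memorial
Overall: Unity 1687/3069 = 55.0%, Memorial 1041/2189 = 47.6% → Unity
Memorial wins each case group but Unity wins overall — the comparison reverses. Memorial's patients skew toward critical, which has a lower base rate.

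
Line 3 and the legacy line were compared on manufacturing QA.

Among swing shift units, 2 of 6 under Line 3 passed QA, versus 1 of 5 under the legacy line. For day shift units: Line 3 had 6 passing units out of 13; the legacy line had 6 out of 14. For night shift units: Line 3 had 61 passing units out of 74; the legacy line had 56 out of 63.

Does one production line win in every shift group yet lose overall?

No

Swing shift: Line 3 2/6 = 33.3%, the legacy line 1/5 = 20.0% → Line 3
Day shift: Line 3 6/13 = 46.2%, the legacy line 6/14 = 42.9% → Line 3
Night shift: Line 3 61/74 = 82.4%, the legacy line 56/63 = 88.9% → the legacy line
Overall: Line 3 69/93 = 74.2%, the legacy line 63/82 = 76.8% → the legacy line
Neither sweeps: Line 3 wins 2 of 3 groups, the legacy line wins 1. The legacy line wins overall but not every group — no Simpson reversal.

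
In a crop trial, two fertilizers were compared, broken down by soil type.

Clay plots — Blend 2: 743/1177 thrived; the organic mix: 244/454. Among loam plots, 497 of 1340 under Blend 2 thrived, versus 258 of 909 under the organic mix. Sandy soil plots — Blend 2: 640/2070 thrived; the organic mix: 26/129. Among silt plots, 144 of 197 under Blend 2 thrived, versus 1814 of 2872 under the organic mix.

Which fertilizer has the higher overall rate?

the organic mix

Clay: Blend 2 743/1177 = 63.1%, the organic mix 244/454 = 53.7% → Blend 2
Loam: Blend 2 497/1340 = 37.1%, the organic mix 258/909 = 28.4% → Blend 2
Sandy soil: Blend 2 640/2070 = 30.9%, the organic mix 26/129 = 20.2% → Blend 2
Silt: Blend 2 144/197 = 73.1%, the organic mix 1814/2872 = 63.2% → Blend 2
Overall: Blend 2 2024/4784 = 42.3%, the organic mix 2342/4364 = 53.7% → the organic mix
(Blend 2 wins every soil group but the organic mix wins overall — Blend 2's plots skew toward the low-rate sandy soil group.)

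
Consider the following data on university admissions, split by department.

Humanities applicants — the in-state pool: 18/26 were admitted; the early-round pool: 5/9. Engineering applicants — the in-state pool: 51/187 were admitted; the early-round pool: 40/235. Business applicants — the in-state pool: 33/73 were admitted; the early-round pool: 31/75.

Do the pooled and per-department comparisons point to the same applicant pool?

Yes

Humanities: the in-state pool 18/26 = 69.2%, the early-round pool 5/9 = 55.6% → the in-state pool
Engineering: the in-state pool 51/187 = 27.3%, the early-round pool 40/235 = 17.0% → the in-state pool
Business: the in-state pool 33/73 = 45.2%, the early-round pool 31/75 = 41.3% → the in-state pool
Overall: the in-state pool 102/286 = 35.7%, the early-round pool 76/319 = 23.8% → the in-state pool
The in-state pool wins overall and in every department group — no reversal.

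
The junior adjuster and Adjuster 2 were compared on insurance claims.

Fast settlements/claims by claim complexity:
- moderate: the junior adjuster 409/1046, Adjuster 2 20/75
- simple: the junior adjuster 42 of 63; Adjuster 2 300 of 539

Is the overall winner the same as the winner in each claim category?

Moderate: the junior adjuster 409/1046 = 39.1%, Adjuster 2 20/75 = 26.7% → the junior adjuster
Simple: the junior adjuster 42/63 = 66.7%, Adjuster 2 300/539 = 55.7% → the junior adjuster
Overall: the junior adjuster 451/1109 = 40.7%, Adjuster 2 320/614 = 52.1% → Adjuster 2
The junior adjuster wins each claim group but Adjuster 2 wins overall — the comparison reverses. The junior adjuster's claims skew toward moderate, which has a lower base rate.

No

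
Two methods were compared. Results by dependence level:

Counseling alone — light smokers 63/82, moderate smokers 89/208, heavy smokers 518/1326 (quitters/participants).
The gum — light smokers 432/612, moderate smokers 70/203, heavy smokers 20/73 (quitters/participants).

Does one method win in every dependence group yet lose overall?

Light smokers: counseling alone 63/82 = 76.8%, the gum 432/612 = 70.6% → counseling alone
Moderate smokers: counseling alone 89/208 = 42.8%, the gum 70/203 = 34.5% → counseling alone
Heavy smokers: counseling alone 518/1326 = 39.1%, the gum 20/73 = 27.4% → counseling alone
Overall: counseling alone 670/1616 = 41.5%, the gum 522/888 = 58.8% → the gum
Counseling alone wins each dependence group but the gum wins overall — the comparison reverses. Counseling alone's participants skew toward heavy smokers, which has a lower base rate.

Yes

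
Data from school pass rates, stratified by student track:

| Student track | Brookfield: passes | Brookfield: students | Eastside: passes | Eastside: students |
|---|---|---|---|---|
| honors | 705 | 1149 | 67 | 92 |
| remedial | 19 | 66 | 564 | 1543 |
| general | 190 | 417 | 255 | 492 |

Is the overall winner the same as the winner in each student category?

Honors: Brookfield 705/1149 = 61.4%, Eastside 67/92 = 72.8% → Eastside
Remedial: Brookfield 19/66 = 28.8%, Eastside 564/1543 = 36.6% → Eastside
General: Brookfield 190/417 = 45.6%, Eastside 255/492 = 51.8% → Eastside
Overall: Brookfield 914/1632 = 56.0%, Eastside 886/2127 = 41.7% → Brookfield
Eastside wins each student group but Brookfield wins overall — the comparison reverses. Eastside's students skew toward remedial, which has a lower base rate.

No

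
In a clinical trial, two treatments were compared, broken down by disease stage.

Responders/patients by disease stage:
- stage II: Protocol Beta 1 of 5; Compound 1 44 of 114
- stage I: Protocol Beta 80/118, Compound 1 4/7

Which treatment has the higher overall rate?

Stage II: Protocol Beta 1/5 = 20.0%, Compound 1 44/114 = 38.6% → Compound 1
Stage I: Protocol Beta 80/118 = 67.8%, Compound 1 4/7 = 57.1% → Protocol Beta
Overall: Protocol Beta 81/123 = 65.9%, Compound 1 48/121 = 39.7% → Protocol Beta
(Neither sweeps every disease group, but Protocol Beta has the higher pooled rate.)

Protocol Beta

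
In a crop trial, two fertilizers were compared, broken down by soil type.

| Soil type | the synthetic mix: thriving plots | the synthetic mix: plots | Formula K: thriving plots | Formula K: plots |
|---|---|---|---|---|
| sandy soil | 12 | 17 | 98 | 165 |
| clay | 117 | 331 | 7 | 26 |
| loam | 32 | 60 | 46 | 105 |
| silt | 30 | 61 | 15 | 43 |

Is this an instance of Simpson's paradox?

Sandy soil: the synthetic mix 12/17 = 70.6%, Formula K 98/165 = 59.4% → the synthetic mix
Clay: the synthetic mix 117/331 = 35.3%, Formula K 7/26 = 26.9% → the synthetic mix
Loam: the synthetic mix 32/60 = 53.3%, Formula K 46/105 = 43.8% → the synthetic mix
Silt: the synthetic mix 30/61 = 49.2%, Formula K 15/43 = 34.9% → the synthetic mix
Overall: the synthetic mix 191/469 = 40.7%, Formula K 166/339 = 49.0% → Formula K
The synthetic mix wins each soil group but Formula K wins overall — the comparison reverses. The synthetic mix's plots skew toward clay, which has a lower base rate.

Yes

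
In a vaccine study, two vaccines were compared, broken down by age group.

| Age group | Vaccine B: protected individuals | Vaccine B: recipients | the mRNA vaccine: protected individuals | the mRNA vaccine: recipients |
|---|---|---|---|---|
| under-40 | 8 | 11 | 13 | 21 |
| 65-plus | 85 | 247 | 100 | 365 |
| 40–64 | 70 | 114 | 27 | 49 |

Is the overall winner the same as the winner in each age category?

Under-40: Vaccine B 8/11 = 72.7%, the mRNA vaccine 13/21 = 61.9% → Vaccine B
65-plus: Vaccine B 85/247 = 34.4%, the mRNA vaccine 100/365 = 27.4% → Vaccine B
40–64: Vaccine B 70/114 = 61.4%, the mRNA vaccine 27/49 = 55.1% → Vaccine B
Overall: Vaccine B 163/372 = 43.8%, the mRNA vaccine 140/435 = 32.2% → Vaccine B
Vaccine B wins overall and in every age group — no reversal.

Yes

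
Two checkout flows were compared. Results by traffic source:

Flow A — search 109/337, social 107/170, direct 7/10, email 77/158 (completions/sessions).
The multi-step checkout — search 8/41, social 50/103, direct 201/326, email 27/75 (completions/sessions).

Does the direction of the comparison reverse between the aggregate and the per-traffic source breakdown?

Yes

Search: Flow A 109/337 = 32.3%, the multi-step checkout 8/41 = 19.5% → Flow A
Social: Flow A 107/170 = 62.9%, the multi-step checkout 50/103 = 48.5% → Flow A
Direct: Flow A 7/10 = 70.0%, the multi-step checkout 201/326 = 61.7% → Flow A
Email: Flow A 77/158 = 48.7%, the multi-step checkout 27/75 = 36.0% → Flow A
Overall: Flow A 300/675 = 44.4%, the multi-step checkout 286/545 = 52.5% → the multi-step checkout
Flow A wins each traffic group but the multi-step checkout wins overall — the comparison reverses. Flow A's sessions skew toward search, which has a lower base rate.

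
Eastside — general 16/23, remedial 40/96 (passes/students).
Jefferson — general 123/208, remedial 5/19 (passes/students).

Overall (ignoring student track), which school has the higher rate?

Jefferson

General: Eastside 16/23 = 69.6%, Jefferson 123/208 = 59.1% → Eastside
Remedial: Eastside 40/96 = 41.7%, Jefferson 5/19 = 26.3% → Eastside
Overall: Eastside 56/119 = 47.1%, Jefferson 128/227 = 56.4% → Jefferson
(Eastside wins every student group but Jefferson wins overall — Eastside's students skew toward the low-rate remedial group.)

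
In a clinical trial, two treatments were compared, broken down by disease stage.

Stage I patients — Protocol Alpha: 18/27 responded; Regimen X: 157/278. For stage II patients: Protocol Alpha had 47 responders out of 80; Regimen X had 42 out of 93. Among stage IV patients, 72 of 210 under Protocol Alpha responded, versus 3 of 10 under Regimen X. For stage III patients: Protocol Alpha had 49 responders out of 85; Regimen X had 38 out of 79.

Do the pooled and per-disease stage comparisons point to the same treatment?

Stage I: Protocol Alpha 18/27 = 66.7%, Regimen X 157/278 = 56.5% → Protocol Alpha
Stage II: Protocol Alpha 47/80 = 58.8%, Regimen X 42/93 = 45.2% → Protocol Alpha
Stage IV: Protocol Alpha 72/210 = 34.3%, Regimen X 3/10 = 30.0% → Protocol Alpha
Stage III: Protocol Alpha 49/85 = 57.6%, Regimen X 38/79 = 48.1% → Protocol Alpha
Overall: Protocol Alpha 186/402 = 46.3%, Regimen X 240/460 = 52.2% → Regimen X
Protocol Alpha wins each disease group but Regimen X wins overall — the comparison reverses. Protocol Alpha's patients skew toward stage IV, which has a lower base rate.

No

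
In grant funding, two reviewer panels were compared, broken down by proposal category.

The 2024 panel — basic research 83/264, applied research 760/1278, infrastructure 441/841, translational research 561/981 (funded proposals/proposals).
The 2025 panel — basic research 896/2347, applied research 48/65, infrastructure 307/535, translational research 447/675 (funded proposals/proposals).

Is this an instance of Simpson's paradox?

Basic research: the 2024 panel 83/264 = 31.4%, the 2025 panel 896/2347 = 38.2% → the 2025 panel
Applied research: the 2024 panel 760/1278 = 59.5%, the 2025 panel 48/65 = 73.8% → the 2025 panel
Infrastructure: the 2024 panel 441/841 = 52.4%, the 2025 panel 307/535 = 57.4% → the 2025 panel
Translational research: the 2024 panel 561/981 = 57.2%, the 2025 panel 447/675 = 66.2% → the 2025 panel
Overall: the 2024 panel 1845/3364 = 54.8%, the 2025 panel 1698/3622 = 46.9% → the 2024 panel
The 2025 panel wins each proposal group but the 2024 panel wins overall — the comparison reverses. The 2025 panel's proposals skew toward basic research, which has a lower base rate.

Yes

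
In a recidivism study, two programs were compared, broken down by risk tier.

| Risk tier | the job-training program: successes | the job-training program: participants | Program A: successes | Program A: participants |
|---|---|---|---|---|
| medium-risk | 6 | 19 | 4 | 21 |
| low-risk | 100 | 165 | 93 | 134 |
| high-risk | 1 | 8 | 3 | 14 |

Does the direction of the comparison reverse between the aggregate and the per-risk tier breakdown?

No

Medium-risk: the job-training program 6/19 = 31.6%, Program A 4/21 = 19.0% → the job-training program
Low-risk: the job-training program 100/165 = 60.6%, Program A 93/134 = 69.4% → Program A
High-risk: the job-training program 1/8 = 12.5%, Program A 3/14 = 21.4% → Program A
Overall: the job-training program 107/192 = 55.7%, Program A 100/169 = 59.2% → Program A
Neither sweeps: the job-training program wins 1 of 3 groups, Program A wins 2. Program A wins overall but not every group — no Simpson reversal.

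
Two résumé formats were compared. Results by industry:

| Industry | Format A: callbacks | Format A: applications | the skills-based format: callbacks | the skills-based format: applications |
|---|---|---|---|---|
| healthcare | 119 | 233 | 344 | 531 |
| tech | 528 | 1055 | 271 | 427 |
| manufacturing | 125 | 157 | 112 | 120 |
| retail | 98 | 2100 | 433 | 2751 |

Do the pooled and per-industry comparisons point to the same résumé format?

Yes

Healthcare: Format A 119/233 = 51.1%, the skills-based format 344/531 = 64.8% → the skills-based format
Tech: Format A 528/1055 = 50.0%, the skills-based format 271/427 = 63.5% → the skills-based format
Manufacturing: Format A 125/157 = 79.6%, the skills-based format 112/120 = 93.3% → the skills-based format
Retail: Format A 98/2100 = 4.7%, the skills-based format 433/2751 = 15.7% → the skills-based format
Overall: Format A 870/3545 = 24.5%, the skills-based format 1160/3829 = 30.3% → the skills-based format
The skills-based format wins overall and in every industry group — no reversal.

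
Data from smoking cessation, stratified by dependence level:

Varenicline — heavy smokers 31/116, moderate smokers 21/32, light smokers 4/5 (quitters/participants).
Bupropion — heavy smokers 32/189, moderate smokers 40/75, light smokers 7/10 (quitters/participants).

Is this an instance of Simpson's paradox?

Heavy smokers: varenicline 31/116 = 26.7%, bupropion 32/189 = 16.9% → varenicline
Moderate smokers: varenicline 21/32 = 65.6%, bupropion 40/75 = 53.3% → varenicline
Light smokers: varenicline 4/5 = 80.0%, bupropion 7/10 = 70.0% → varenicline
Overall: varenicline 56/153 = 36.6%, bupropion 79/274 = 28.8% → varenicline
Varenicline wins overall and in every dependence group — no reversal.

No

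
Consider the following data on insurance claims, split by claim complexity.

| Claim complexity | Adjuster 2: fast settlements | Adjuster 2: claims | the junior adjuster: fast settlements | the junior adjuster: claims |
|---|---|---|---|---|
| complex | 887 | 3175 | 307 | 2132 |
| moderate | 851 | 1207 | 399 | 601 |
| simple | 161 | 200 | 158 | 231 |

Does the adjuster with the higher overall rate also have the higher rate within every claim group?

Complex: Adjuster 2 887/3175 = 27.9%, the junior adjuster 307/2132 = 14.4% → Adjuster 2
Moderate: Adjuster 2 851/1207 = 70.5%, the junior adjuster 399/601 = 66.4% → Adjuster 2
Simple: Adjuster 2 161/200 = 80.5%, the junior adjuster 158/231 = 68.4% → Adjuster 2
Overall: Adjuster 2 1899/4582 = 41.4%, the junior adjuster 864/2964 = 29.1% → Adjuster 2
Adjuster 2 wins overall and in every claim group — no reversal.

Yes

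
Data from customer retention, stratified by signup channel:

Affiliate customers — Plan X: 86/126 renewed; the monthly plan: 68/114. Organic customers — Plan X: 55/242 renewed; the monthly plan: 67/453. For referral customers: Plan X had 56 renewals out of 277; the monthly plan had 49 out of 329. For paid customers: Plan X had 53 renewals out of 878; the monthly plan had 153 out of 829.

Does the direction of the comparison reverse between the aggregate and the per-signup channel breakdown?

Affiliate: Plan X 86/126 = 68.3%, the monthly plan 68/114 = 59.6% → Plan X
Organic: Plan X 55/242 = 22.7%, the monthly plan 67/453 = 14.8% → Plan X
Referral: Plan X 56/277 = 20.2%, the monthly plan 49/329 = 14.9% → Plan X
Paid: Plan X 53/878 = 6.0%, the monthly plan 153/829 = 18.5% → the monthly plan
Overall: Plan X 250/1523 = 16.4%, the monthly plan 337/1725 = 19.5% → the monthly plan
Neither sweeps: Plan X wins 3 of 4 groups, the monthly plan wins 1. The monthly plan wins overall but not every group — no Simpson reversal.

No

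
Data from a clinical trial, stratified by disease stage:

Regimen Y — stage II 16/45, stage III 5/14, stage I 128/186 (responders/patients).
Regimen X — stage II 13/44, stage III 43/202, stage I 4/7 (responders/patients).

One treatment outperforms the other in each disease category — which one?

Regimen Y

Stage II: Regimen Y 16/45 = 35.6%, Regimen X 13/44 = 29.5% → Regimen Y
Stage III: Regimen Y 5/14 = 35.7%, Regimen X 43/202 = 21.3% → Regimen Y
Stage I: Regimen Y 128/186 = 68.8%, Regimen X 4/7 = 57.1% → Regimen Y
Regimen Y has the higher rate in all 3 groups.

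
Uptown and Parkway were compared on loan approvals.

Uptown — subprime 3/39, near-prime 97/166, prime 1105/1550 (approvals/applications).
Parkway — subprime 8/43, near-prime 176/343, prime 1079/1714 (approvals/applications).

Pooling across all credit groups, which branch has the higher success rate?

Uptown

Subprime: Uptown 3/39 = 7.7%, Parkway 8/43 = 18.6% → Parkway
Near-prime: Uptown 97/166 = 58.4%, Parkway 176/343 = 51.3% → Uptown
Prime: Uptown 1105/1550 = 71.3%, Parkway 1079/1714 = 63.0% → Uptown
Overall: Uptown 1205/1755 = 68.7%, Parkway 1263/2100 = 60.1% → Uptown
(Neither sweeps every credit group, but Uptown has the higher pooled rate.)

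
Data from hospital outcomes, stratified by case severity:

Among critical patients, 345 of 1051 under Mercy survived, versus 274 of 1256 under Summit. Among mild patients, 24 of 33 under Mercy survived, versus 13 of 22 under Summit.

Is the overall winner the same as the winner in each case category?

Yes

Critical: Mercy 345/1051 = 32.8%, Summit 274/1256 = 21.8% → Mercy
Mild: Mercy 24/33 = 72.7%, Summit 13/22 = 59.1% → Mercy
Overall: Mercy 369/1084 = 34.0%, Summit 287/1278 = 22.5% → Mercy
Mercy wins overall and in every case group — no reversal.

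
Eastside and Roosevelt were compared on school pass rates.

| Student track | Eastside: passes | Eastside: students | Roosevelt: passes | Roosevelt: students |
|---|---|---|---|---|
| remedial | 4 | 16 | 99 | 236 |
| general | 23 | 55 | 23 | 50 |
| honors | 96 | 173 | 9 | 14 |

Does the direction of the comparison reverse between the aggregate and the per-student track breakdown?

Remedial: Eastside 4/16 = 25.0%, Roosevelt 99/236 = 41.9% → Roosevelt
General: Eastside 23/55 = 41.8%, Roosevelt 23/50 = 46.0% → Roosevelt
Honors: Eastside 96/173 = 55.5%, Roosevelt 9/14 = 64.3% → Roosevelt
Overall: Eastside 123/244 = 50.4%, Roosevelt 131/300 = 43.7% → Eastside
Roosevelt wins each student group but Eastside wins overall — the comparison reverses. Roosevelt's students skew toward remedial, which has a lower base rate.

Yes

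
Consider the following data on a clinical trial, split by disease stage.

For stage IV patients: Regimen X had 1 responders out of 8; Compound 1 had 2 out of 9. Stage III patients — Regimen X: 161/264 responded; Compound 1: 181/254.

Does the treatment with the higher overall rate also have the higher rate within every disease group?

Yes

Stage IV: Regimen X 1/8 = 12.5%, Compound 1 2/9 = 22.2% → Compound 1
Stage III: Regimen X 161/264 = 61.0%, Compound 1 181/254 = 71.3% → Compound 1
Overall: Regimen X 162/272 = 59.6%, Compound 1 183/263 = 69.6% → Compound 1
Compound 1 wins overall and in every disease group — no reversal.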